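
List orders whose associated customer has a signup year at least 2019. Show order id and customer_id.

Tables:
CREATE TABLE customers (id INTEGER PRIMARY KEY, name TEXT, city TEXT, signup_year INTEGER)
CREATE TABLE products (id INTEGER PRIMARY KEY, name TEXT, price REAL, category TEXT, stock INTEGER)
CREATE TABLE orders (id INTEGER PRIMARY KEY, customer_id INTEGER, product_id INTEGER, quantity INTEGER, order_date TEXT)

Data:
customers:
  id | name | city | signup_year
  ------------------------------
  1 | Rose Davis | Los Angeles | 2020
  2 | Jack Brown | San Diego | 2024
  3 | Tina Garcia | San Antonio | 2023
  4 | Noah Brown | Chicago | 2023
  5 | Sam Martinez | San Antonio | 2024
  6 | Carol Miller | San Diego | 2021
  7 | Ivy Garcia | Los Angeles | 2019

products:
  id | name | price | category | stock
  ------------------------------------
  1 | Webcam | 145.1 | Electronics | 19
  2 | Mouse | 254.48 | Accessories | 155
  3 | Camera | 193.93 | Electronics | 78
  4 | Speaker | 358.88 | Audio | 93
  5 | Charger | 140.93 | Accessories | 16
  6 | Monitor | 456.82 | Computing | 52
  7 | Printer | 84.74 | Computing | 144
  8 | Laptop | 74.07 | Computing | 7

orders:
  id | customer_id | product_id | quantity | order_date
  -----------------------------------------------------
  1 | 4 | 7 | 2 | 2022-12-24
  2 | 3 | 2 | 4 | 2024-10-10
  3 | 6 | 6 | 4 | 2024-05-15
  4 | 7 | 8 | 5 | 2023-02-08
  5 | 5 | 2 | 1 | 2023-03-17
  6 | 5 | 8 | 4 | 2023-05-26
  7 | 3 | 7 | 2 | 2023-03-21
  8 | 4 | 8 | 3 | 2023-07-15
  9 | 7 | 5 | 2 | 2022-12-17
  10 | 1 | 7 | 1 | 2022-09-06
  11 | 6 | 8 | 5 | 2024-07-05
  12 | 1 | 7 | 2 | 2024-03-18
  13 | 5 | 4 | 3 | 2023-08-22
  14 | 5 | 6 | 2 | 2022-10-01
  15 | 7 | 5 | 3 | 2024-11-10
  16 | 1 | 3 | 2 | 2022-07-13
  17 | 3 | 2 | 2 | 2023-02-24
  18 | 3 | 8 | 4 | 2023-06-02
SELECT id, customer_id FROM orders WHERE customer_id IN (SELECT id FROM customers WHERE signup_year >= 2019)

Execution result:
id | customer_id
1 | 4
2 | 3
3 | 6
4 | 7
5 | 5
6 | 5
7 | 3
8 | 4
9 | 7
10 | 1
11 | 6
12 | 1
13 | 5
14 | 5
15 | 7
16 | 1
17 | 3
18 | 3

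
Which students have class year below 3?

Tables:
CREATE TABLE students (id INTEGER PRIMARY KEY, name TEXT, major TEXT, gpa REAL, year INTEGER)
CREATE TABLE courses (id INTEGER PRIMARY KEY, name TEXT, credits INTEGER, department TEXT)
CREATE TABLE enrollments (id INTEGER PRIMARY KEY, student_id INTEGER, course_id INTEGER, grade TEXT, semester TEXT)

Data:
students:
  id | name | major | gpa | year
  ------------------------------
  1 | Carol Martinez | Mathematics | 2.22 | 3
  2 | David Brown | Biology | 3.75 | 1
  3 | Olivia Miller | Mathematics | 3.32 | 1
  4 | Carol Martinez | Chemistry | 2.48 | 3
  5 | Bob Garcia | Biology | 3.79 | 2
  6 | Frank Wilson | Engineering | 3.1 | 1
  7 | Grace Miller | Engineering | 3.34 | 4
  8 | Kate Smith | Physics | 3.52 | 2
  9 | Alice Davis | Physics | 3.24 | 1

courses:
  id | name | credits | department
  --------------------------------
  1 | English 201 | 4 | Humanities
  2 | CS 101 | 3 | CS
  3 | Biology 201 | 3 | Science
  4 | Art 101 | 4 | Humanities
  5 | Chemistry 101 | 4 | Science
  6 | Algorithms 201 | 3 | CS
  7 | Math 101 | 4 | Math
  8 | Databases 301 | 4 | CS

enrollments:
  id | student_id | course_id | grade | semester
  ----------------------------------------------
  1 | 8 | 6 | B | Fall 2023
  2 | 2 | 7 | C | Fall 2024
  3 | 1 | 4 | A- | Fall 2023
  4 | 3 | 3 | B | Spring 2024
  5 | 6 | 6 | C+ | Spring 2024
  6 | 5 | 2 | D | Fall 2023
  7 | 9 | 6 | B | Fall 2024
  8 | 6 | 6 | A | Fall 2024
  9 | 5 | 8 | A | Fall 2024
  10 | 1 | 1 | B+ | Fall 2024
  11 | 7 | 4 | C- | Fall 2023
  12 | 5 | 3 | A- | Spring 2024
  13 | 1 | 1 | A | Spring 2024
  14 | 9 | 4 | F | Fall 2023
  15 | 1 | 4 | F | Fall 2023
SELECT name, year FROM students WHERE year < 3

Execution result:
name | year
David Brown | 1
Olivia Miller | 1
Bob Garcia | 2
Frank Wilson | 1
Kate Smith | 2
Alice Davis | 1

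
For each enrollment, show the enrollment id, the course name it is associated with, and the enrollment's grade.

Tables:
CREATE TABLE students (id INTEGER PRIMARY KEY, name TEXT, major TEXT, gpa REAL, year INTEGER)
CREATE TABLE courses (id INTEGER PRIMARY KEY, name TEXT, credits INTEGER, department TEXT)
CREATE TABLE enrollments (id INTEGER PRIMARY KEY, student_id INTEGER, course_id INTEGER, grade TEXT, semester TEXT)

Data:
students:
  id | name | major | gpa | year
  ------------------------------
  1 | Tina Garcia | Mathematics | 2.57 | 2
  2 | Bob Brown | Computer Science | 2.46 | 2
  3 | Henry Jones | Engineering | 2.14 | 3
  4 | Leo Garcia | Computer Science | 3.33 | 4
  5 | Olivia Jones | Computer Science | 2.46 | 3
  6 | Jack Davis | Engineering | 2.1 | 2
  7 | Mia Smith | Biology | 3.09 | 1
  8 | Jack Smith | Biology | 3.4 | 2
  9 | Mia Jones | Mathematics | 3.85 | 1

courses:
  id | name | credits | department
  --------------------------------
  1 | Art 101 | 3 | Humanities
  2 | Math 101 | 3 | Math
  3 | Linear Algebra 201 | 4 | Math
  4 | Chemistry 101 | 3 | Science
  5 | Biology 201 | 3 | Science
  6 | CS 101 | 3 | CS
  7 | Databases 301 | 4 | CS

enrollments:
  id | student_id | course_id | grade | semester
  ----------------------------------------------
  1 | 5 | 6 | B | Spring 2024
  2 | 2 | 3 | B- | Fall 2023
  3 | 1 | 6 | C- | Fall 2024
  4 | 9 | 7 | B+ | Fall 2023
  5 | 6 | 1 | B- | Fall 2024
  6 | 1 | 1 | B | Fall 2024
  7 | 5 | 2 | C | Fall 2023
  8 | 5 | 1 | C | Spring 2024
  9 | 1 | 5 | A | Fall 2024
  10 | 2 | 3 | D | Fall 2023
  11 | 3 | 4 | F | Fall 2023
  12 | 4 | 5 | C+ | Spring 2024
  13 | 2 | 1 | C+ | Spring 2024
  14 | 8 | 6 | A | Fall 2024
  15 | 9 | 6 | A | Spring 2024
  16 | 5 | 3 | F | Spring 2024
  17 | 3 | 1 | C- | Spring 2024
SELECT c.id, p.name AS course, c.grade FROM enrollments c JOIN courses p ON c.course_id = p.id

Execution result:
id | course | grade
1 | CS 101 | B
2 | Linear Algebra 201 | B-
3 | CS 101 | C-
4 | Databases 301 | B+
5 | Art 101 | B-
6 | Art 101 | B
7 | Math 101 | C
8 | Art 101 | C
9 | Biology 201 | A
10 | Linear Algebra 201 | D
11 | Chemistry 101 | F
12 | Biology 201 | C+
13 | Art 101 | C+
14 | CS 101 | A
15 | CS 101 | A
16 | Linear Algebra 201 | F
17 | Art 101 | C-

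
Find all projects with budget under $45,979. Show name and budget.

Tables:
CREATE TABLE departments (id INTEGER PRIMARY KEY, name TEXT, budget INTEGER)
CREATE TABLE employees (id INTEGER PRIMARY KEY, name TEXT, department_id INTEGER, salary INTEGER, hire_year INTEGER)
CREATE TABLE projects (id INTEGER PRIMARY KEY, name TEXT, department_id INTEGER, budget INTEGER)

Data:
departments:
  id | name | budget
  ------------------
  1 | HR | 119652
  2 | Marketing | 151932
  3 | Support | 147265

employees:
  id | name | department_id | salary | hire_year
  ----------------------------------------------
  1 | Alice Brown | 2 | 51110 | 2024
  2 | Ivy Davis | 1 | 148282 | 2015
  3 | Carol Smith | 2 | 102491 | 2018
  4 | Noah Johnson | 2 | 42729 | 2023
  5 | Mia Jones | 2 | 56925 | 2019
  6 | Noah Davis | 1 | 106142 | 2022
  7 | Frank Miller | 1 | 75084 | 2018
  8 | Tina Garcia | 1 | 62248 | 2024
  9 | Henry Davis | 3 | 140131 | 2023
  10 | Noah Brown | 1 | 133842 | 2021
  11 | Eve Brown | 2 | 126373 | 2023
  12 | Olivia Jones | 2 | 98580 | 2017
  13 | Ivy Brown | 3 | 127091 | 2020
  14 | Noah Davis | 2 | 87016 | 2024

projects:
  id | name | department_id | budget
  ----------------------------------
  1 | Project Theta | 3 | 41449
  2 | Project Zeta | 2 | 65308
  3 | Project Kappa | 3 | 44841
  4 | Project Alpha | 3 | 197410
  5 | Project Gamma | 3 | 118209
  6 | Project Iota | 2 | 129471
SELECT name, budget FROM projects WHERE budget < 45979

Execution result:
name | budget
Project Theta | 41449
Project Kappa | 44841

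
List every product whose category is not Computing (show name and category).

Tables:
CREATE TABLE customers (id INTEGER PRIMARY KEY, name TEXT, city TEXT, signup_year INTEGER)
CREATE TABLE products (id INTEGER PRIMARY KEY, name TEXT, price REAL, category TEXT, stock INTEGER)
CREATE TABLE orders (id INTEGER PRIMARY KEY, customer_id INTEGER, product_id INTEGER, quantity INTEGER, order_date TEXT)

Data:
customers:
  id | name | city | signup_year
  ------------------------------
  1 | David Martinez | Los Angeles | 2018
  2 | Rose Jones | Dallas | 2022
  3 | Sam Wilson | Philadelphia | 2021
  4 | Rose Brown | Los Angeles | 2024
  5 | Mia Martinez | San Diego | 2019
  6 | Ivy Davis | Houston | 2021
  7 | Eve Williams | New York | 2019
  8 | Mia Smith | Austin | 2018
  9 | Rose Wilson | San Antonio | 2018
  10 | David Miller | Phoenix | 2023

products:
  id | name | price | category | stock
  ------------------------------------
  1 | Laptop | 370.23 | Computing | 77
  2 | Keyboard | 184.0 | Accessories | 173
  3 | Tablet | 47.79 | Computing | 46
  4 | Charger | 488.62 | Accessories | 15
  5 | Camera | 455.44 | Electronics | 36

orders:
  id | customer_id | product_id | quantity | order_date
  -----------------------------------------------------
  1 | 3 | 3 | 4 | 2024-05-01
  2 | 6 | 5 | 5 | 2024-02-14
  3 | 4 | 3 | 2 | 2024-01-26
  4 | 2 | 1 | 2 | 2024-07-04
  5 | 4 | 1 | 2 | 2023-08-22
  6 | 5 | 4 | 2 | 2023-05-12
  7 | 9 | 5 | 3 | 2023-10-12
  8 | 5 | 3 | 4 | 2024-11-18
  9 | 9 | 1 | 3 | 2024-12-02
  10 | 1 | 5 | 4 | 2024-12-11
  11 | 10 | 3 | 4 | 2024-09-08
SELECT name, category FROM products WHERE category <> 'Computing'

Execution result:
name | category
Keyboard | Accessories
Charger | Accessories
Camera | Electronics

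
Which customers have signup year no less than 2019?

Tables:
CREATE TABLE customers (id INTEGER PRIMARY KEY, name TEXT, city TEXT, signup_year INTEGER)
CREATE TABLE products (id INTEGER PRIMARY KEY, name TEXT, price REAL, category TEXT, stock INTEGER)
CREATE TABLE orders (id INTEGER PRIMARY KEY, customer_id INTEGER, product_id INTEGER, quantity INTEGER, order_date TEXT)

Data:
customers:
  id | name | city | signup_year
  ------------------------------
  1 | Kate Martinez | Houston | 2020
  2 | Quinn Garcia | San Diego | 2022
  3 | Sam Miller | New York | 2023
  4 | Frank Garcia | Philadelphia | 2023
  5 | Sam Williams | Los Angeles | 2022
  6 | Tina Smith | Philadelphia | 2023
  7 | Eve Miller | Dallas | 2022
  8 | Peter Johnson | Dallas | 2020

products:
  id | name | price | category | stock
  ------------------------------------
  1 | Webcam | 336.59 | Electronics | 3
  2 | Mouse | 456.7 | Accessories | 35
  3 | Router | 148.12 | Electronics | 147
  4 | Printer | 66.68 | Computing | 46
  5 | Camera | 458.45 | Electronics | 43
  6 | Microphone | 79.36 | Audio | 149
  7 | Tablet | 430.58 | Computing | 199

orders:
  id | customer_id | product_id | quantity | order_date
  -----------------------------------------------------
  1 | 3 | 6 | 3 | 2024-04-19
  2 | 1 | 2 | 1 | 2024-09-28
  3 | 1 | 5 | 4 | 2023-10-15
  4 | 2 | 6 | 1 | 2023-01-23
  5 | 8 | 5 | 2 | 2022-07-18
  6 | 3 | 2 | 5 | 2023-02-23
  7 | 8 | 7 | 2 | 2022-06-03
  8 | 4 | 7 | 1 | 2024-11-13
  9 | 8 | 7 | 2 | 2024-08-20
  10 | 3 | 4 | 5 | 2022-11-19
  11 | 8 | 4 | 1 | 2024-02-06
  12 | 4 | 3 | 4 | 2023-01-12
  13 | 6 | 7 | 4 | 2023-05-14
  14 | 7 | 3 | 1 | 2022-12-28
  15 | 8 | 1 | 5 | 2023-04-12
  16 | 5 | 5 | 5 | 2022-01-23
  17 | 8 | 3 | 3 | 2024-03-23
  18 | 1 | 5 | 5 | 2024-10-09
SELECT name, signup_year FROM customers WHERE signup_year >= 2019

Execution result:
name | signup_year
Kate Martinez | 2020
Quinn Garcia | 2022
Sam Miller | 2023
Frank Garcia | 2023
Sam Williams | 2022
Tina Smith | 2023
Eve Miller | 2022
Peter Johnson | 2020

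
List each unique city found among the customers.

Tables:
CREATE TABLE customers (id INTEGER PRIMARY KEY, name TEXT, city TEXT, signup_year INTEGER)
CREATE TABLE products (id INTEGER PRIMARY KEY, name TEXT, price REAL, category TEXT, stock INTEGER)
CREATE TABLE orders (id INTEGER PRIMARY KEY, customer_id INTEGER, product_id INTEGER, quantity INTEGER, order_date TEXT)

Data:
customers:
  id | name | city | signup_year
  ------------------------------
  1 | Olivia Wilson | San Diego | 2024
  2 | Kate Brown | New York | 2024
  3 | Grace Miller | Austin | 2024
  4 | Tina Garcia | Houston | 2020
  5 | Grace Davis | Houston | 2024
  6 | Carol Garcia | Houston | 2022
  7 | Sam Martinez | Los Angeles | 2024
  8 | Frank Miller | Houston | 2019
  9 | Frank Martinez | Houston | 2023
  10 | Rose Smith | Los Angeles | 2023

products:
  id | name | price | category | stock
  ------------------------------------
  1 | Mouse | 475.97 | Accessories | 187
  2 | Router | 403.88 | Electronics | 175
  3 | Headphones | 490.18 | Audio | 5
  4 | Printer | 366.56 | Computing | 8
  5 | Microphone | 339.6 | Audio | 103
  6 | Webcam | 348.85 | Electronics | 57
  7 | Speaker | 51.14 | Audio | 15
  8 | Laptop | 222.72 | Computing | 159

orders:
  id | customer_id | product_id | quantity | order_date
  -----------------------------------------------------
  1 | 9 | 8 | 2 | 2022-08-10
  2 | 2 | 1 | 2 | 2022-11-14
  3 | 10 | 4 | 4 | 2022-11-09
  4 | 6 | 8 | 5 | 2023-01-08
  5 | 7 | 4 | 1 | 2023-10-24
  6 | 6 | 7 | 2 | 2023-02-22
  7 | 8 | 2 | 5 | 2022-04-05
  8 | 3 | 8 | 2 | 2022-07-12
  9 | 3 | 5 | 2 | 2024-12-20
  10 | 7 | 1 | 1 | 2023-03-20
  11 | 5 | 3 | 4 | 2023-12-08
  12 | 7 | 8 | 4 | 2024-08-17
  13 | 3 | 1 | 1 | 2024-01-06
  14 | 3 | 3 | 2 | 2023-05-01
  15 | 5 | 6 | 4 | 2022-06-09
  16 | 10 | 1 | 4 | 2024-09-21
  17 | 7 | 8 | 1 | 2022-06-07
SELECT DISTINCT city FROM customers

Execution result:
city
San Diego
New York
Austin
Houston
Los Angeles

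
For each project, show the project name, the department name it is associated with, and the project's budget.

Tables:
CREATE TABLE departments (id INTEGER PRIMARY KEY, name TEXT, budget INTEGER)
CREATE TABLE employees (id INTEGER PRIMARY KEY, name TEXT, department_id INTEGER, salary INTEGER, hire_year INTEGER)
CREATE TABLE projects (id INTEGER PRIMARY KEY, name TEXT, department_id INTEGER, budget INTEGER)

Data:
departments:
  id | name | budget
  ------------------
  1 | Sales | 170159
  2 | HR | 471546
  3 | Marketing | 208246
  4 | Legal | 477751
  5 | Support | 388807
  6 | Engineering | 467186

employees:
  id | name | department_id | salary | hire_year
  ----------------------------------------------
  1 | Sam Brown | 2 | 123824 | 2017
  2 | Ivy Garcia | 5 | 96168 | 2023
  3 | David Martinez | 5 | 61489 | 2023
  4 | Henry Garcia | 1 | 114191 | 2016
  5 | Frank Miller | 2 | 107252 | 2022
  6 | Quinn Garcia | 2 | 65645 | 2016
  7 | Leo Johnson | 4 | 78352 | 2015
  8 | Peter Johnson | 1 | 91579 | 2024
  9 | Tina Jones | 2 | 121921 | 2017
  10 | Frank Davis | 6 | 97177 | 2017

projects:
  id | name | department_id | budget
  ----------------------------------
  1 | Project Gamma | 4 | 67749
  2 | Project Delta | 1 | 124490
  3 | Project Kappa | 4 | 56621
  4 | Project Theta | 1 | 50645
SELECT c.name, p.name AS department, c.budget FROM projects c JOIN departments p ON c.department_id = p.id

Execution result:
name | department | budget
Project Gamma | Legal | 67749
Project Delta | Sales | 124490
Project Kappa | Legal | 56621
Project Theta | Sales | 50645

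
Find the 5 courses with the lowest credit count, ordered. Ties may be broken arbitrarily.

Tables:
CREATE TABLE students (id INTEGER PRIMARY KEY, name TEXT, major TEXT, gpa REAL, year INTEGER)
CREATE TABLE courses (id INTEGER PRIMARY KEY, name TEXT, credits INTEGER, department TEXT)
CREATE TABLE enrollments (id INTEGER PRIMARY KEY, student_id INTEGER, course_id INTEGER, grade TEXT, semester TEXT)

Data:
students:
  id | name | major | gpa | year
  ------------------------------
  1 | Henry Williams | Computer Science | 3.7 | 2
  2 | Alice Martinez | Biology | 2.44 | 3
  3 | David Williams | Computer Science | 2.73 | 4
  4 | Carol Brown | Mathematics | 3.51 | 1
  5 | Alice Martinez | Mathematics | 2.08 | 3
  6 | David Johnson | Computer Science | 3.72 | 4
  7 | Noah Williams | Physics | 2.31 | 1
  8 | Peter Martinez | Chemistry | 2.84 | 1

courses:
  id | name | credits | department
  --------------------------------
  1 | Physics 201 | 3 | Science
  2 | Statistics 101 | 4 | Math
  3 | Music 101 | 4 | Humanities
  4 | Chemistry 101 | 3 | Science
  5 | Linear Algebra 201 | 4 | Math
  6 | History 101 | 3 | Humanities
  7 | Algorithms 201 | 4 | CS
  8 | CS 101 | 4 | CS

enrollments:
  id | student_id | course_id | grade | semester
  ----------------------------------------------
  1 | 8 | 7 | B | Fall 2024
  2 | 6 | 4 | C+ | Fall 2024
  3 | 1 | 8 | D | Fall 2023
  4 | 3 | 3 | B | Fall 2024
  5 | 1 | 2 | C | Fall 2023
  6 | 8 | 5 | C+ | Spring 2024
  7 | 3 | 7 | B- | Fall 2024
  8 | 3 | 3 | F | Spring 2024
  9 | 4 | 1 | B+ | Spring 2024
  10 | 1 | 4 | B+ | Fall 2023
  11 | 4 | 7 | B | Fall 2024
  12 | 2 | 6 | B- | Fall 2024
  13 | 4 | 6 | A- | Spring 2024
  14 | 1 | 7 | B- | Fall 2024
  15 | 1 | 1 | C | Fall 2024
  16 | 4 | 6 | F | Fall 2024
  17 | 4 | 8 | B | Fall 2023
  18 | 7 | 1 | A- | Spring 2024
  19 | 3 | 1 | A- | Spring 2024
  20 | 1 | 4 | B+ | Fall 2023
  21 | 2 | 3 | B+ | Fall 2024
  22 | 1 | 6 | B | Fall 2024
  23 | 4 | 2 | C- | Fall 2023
SELECT name, credits FROM courses ORDER BY credits ASC LIMIT 5

Execution result:
name | credits
Physics 201 | 3
Chemistry 101 | 3
History 101 | 3
Statistics 101 | 4
Music 101 | 4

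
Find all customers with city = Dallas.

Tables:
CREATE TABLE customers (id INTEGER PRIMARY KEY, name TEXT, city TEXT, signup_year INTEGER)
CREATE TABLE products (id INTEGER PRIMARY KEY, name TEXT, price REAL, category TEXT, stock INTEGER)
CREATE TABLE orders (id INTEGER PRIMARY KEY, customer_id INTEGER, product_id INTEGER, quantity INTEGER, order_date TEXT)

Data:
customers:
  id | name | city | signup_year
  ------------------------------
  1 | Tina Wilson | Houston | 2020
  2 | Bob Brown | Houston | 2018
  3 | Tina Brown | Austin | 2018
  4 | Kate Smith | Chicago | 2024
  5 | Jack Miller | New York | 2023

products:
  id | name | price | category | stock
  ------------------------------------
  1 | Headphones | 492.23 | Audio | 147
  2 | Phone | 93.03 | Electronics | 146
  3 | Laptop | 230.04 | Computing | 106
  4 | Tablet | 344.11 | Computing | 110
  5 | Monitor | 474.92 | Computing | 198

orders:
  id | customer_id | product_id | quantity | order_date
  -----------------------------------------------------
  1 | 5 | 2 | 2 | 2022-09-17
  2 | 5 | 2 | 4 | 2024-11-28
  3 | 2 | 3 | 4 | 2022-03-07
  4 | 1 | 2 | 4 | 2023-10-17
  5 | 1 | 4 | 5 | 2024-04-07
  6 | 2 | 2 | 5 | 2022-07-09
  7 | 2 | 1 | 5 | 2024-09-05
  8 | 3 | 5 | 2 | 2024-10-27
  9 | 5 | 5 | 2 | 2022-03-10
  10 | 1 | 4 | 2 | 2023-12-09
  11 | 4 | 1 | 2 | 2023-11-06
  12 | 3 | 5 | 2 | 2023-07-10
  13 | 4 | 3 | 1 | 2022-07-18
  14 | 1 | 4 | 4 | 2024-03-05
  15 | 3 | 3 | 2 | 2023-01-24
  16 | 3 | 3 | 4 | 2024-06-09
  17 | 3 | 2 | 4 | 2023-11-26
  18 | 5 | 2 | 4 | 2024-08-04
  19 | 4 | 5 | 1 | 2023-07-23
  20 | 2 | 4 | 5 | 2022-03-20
SELECT name, city FROM customers WHERE city = 'Dallas'

Execution result:
(no rows)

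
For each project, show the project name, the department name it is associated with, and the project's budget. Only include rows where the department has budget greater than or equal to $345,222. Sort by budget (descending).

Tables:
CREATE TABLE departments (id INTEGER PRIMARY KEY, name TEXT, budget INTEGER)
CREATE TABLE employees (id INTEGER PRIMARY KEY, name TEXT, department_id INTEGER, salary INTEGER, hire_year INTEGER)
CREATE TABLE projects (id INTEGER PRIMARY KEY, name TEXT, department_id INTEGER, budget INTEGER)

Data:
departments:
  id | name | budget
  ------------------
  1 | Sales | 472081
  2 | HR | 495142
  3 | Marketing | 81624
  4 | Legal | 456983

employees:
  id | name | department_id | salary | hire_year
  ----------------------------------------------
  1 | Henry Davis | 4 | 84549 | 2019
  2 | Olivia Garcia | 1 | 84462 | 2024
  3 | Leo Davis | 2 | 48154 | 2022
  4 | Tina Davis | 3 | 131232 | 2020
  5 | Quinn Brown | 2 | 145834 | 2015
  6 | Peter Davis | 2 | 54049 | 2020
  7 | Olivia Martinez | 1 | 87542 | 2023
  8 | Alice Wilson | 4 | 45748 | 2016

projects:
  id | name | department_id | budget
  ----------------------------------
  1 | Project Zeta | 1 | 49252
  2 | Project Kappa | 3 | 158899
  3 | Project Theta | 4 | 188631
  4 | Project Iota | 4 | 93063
SELECT c.name, p.name AS department, c.budget FROM projects c JOIN departments p ON c.department_id = p.id WHERE p.budget >= 345222 ORDER BY c.budget DESC

Execution result:
name | department | budget
Project Theta | Legal | 188631
Project Iota | Legal | 93063
Project Zeta | Sales | 49252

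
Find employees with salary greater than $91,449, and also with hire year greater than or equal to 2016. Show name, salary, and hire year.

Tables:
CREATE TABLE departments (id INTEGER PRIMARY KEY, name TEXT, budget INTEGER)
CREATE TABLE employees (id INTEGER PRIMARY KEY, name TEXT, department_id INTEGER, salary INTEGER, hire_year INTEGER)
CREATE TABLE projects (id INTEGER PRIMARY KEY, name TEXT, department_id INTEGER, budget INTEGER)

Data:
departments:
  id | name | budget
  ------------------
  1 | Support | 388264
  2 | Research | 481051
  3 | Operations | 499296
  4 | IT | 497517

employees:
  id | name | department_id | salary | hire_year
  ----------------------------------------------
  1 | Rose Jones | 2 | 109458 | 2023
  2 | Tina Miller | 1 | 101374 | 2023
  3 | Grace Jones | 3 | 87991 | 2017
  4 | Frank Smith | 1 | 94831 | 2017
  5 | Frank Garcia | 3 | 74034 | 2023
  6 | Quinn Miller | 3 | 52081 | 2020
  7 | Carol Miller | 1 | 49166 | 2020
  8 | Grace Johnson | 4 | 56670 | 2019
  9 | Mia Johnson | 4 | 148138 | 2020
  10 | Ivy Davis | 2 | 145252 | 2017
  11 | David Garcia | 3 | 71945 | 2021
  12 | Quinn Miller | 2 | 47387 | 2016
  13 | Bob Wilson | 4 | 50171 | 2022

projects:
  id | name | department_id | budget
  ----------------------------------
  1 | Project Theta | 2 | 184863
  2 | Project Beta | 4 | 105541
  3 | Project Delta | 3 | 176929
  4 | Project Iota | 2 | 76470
SELECT name, salary, hire_year FROM employees WHERE salary > 91449 AND hire_year >= 2016

Execution result:
name | salary | hire_year
Rose Jones | 109458 | 2023
Tina Miller | 101374 | 2023
Frank Smith | 94831 | 2017
Mia Johnson | 148138 | 2020
Ivy Davis | 145252 | 2017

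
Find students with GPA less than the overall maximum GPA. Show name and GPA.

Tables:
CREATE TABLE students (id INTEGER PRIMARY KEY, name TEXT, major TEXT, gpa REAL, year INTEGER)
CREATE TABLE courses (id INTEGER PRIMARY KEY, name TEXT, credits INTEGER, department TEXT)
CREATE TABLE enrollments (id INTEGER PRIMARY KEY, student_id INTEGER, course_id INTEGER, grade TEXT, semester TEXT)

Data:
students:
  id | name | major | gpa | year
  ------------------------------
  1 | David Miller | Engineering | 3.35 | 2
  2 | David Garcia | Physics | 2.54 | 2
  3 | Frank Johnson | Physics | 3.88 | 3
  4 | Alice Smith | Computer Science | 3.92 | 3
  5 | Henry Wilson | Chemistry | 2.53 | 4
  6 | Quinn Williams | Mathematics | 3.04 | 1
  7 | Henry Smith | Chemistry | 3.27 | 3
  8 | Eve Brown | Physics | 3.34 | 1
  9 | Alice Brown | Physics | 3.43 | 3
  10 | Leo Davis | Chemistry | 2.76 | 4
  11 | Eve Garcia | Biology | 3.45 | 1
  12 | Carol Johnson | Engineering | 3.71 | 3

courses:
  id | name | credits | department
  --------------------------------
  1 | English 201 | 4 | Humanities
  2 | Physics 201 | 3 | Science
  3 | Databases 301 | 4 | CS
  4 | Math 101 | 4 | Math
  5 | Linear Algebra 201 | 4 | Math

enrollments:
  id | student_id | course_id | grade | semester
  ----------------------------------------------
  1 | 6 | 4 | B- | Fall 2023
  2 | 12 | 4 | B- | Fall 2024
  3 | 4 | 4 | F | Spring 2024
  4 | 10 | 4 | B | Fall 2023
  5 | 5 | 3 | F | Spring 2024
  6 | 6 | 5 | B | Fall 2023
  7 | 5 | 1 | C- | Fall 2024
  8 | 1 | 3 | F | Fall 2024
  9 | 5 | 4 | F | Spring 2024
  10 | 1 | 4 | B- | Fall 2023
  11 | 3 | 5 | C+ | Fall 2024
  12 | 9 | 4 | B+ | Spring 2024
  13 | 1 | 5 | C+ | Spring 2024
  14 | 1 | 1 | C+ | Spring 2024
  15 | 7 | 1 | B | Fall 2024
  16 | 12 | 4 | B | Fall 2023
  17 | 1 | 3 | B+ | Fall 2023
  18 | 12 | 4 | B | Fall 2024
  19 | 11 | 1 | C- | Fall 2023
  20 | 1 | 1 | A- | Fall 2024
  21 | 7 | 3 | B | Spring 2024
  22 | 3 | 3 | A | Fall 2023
SELECT name, gpa FROM students WHERE gpa < (SELECT MAX(gpa) FROM students)

Execution result:
name | gpa
David Miller | 3.35
David Garcia | 2.54
Frank Johnson | 3.88
Henry Wilson | 2.53
Quinn Williams | 3.04
Henry Smith | 3.27
Eve Brown | 3.34
Alice Brown | 3.43
Leo Davis | 2.76
Eve Garcia | 3.45
Carol Johnson | 3.71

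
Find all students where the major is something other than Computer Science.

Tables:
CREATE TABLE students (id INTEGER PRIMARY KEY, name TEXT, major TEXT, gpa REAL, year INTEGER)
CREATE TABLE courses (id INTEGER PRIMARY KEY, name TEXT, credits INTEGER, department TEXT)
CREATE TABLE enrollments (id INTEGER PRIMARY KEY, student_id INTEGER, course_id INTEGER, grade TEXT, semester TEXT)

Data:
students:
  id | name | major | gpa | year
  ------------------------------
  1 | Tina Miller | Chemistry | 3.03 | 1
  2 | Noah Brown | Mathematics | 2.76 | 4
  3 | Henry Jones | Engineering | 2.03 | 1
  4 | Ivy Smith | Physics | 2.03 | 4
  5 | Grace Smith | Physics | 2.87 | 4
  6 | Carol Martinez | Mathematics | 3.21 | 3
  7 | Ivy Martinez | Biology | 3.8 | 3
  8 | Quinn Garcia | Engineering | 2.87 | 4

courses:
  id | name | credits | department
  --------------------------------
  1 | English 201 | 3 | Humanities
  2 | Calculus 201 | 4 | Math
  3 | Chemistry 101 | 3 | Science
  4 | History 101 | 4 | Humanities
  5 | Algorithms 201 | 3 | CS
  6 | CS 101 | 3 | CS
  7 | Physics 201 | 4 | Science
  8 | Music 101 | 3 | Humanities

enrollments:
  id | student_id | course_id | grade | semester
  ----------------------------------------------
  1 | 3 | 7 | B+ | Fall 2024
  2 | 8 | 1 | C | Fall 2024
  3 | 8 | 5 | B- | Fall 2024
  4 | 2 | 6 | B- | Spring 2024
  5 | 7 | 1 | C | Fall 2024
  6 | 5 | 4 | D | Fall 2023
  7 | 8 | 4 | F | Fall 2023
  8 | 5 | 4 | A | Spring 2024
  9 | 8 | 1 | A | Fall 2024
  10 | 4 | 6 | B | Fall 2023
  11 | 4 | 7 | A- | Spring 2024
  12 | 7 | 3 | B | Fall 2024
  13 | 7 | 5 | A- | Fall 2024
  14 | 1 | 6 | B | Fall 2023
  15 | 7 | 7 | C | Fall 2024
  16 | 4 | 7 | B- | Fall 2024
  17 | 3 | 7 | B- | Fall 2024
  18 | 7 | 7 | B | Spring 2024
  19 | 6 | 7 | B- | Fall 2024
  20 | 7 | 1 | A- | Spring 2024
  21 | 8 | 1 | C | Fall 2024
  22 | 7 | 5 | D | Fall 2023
SELECT name, major FROM students WHERE major <> 'Computer Science'

Execution result:
name | major
Tina Miller | Chemistry
Noah Brown | Mathematics
Henry Jones | Engineering
Ivy Smith | Physics
Grace Smith | Physics
Carol Martinez | Mathematics
Ivy Martinez | Biology
Quinn Garcia | Engineering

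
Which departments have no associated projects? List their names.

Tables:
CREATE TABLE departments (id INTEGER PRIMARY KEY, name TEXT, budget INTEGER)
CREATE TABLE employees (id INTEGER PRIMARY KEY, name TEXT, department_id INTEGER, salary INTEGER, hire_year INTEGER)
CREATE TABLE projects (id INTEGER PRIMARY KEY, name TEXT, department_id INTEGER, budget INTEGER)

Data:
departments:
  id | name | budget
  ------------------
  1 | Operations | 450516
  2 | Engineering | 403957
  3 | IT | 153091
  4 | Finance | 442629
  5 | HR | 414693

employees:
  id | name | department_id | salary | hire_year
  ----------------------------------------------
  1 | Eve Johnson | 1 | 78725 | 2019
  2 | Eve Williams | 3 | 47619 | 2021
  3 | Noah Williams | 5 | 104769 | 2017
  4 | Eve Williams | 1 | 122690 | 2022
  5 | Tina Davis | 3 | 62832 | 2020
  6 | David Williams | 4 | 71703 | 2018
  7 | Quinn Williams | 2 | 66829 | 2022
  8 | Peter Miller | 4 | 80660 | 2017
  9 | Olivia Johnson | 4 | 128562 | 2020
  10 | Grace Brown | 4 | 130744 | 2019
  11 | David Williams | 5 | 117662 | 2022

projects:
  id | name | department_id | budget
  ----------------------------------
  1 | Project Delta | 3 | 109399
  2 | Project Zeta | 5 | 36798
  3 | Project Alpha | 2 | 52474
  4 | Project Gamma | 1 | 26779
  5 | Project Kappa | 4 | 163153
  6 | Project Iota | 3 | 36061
SELECT p.name FROM departments p LEFT JOIN projects c ON c.department_id = p.id WHERE c.id IS NULL

Execution result:
(no rows)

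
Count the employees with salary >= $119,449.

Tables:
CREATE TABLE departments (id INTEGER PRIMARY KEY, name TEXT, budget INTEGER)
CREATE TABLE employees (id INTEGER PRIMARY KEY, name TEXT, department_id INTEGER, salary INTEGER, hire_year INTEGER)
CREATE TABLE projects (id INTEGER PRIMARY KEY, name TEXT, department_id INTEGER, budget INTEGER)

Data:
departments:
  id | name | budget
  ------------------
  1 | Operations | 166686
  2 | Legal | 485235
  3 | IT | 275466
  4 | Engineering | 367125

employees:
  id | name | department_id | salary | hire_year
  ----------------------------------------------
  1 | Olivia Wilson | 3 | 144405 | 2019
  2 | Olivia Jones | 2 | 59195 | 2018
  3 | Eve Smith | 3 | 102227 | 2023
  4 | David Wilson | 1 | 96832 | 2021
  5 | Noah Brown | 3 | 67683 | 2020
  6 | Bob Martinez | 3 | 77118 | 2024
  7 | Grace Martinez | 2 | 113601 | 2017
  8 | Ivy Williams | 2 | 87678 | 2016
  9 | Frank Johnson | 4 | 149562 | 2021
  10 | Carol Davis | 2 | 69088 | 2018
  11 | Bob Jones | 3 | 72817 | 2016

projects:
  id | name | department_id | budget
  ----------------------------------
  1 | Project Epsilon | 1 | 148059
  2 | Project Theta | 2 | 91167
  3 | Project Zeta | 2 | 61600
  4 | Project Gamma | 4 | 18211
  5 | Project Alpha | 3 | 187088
SELECT COUNT(*) FROM employees WHERE salary >= 119449

Execution result:
2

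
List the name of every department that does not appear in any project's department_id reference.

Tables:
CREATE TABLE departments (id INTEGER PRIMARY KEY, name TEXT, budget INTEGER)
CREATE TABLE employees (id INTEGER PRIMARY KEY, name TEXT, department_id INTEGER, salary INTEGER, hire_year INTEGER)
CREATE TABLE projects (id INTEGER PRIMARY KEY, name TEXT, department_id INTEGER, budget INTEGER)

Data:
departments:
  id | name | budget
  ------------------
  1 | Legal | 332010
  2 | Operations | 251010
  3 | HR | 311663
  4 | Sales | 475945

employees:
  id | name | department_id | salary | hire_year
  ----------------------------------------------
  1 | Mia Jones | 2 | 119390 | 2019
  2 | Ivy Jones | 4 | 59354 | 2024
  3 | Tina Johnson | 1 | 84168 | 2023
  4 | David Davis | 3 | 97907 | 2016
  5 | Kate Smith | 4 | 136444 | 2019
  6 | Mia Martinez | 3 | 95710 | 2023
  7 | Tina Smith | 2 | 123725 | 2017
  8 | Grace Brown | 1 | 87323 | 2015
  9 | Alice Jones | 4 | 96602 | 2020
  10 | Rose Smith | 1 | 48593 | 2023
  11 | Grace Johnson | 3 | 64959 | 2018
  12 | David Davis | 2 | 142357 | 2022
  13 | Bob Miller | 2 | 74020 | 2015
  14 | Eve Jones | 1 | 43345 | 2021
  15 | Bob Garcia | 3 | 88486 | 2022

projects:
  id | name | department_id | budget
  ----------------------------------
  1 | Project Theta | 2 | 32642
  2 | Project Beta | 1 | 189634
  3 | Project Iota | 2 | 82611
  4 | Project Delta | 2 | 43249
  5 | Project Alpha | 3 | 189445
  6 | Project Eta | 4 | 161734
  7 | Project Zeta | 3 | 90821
SELECT p.name FROM departments p LEFT JOIN projects c ON c.department_id = p.id WHERE c.id IS NULL

Execution result:
(no rows)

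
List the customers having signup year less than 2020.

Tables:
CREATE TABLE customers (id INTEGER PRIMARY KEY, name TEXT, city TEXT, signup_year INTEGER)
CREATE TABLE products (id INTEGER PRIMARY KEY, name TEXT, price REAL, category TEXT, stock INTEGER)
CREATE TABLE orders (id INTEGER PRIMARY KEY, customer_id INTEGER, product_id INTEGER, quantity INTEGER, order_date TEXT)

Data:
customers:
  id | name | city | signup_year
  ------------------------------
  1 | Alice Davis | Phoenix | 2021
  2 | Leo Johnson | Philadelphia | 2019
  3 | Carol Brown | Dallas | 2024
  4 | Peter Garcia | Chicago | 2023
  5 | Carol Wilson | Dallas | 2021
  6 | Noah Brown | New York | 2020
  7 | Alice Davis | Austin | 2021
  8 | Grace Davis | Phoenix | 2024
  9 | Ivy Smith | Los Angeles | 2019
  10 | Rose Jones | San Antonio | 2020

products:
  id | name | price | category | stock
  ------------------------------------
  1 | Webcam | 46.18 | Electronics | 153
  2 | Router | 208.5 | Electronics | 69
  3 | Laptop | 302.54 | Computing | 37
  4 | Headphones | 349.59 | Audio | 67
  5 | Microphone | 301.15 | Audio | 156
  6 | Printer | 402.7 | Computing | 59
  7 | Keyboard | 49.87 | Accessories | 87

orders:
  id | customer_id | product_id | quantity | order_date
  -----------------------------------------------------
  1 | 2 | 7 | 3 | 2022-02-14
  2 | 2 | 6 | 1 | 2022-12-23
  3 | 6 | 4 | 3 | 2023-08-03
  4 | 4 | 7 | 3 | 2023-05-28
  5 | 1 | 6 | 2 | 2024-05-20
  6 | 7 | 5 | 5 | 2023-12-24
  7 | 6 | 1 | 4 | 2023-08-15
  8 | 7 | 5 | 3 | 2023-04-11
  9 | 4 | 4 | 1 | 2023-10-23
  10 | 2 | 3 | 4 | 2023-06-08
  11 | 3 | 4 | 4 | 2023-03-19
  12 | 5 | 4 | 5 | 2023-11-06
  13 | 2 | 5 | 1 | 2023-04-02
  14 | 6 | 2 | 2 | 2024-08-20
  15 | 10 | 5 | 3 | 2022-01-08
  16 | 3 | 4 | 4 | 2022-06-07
SELECT name, signup_year FROM customers WHERE signup_year < 2020

Execution result:
name | signup_year
Leo Johnson | 2019
Ivy Smith | 2019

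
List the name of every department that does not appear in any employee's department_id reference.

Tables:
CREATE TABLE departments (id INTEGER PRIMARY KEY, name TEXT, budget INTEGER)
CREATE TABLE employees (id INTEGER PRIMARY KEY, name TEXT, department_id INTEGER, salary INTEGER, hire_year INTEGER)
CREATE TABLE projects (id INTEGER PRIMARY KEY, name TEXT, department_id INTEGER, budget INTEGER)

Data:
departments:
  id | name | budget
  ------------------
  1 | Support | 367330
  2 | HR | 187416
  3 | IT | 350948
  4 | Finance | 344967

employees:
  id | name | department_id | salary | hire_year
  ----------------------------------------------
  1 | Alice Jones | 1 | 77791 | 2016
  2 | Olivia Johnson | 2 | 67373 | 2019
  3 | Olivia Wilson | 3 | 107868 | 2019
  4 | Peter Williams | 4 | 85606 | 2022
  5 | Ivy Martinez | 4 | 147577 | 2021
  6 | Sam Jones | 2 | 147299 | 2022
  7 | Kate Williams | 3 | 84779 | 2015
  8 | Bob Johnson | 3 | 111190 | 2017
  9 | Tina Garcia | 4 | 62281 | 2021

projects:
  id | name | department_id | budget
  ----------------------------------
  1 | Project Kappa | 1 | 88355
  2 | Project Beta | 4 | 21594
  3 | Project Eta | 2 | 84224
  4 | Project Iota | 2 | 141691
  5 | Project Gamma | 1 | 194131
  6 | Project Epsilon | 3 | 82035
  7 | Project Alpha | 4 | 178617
SELECT p.name FROM departments p LEFT JOIN employees c ON c.department_id = p.id WHERE c.id IS NULL

Execution result:
(no rows)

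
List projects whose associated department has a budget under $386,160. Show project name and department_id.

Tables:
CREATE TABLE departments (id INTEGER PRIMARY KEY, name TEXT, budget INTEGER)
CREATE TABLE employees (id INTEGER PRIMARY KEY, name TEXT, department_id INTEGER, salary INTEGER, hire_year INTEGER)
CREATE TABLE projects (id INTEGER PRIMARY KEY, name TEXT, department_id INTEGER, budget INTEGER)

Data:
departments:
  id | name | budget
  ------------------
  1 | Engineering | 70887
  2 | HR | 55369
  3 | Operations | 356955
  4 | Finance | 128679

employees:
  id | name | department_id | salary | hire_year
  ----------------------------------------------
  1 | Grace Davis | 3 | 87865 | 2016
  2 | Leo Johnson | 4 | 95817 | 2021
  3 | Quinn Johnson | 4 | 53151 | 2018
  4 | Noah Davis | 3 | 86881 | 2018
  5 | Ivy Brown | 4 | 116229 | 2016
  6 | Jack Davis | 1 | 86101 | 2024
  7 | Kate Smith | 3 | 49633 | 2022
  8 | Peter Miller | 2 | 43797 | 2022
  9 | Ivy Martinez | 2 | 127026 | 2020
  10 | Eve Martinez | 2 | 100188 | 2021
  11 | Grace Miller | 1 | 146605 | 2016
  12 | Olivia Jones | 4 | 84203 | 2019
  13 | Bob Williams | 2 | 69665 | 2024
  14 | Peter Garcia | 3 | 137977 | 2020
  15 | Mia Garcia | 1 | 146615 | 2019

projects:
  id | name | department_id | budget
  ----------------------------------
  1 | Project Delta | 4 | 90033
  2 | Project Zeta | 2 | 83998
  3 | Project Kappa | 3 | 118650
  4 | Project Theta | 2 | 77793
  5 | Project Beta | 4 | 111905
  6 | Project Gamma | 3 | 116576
SELECT name, department_id FROM projects WHERE department_id IN (SELECT id FROM departments WHERE budget < 386160)

Execution result:
name | department_id
Project Delta | 4
Project Zeta | 2
Project Kappa | 3
Project Theta | 2
Project Beta | 4
Project Gamma | 3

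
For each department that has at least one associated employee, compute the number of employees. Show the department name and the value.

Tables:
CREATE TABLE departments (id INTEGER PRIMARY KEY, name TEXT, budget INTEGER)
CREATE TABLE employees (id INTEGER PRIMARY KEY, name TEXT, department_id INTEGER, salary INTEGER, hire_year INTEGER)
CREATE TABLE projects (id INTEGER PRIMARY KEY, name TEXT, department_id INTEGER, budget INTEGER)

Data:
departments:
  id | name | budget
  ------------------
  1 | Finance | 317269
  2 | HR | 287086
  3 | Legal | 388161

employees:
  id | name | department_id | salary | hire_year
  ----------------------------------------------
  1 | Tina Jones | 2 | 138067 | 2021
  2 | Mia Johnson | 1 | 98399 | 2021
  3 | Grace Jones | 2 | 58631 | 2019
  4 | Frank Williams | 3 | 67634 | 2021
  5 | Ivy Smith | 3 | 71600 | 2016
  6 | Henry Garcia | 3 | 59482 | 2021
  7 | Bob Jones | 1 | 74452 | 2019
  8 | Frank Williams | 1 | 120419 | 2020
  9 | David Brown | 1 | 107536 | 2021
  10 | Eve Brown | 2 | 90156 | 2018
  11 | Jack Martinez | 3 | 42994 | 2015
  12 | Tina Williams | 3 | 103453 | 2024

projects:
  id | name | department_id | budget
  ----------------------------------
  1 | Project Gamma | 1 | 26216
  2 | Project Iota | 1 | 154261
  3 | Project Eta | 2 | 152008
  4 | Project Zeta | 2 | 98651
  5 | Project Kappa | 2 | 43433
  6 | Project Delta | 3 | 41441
SELECT p.name, COUNT(*) AS n FROM employees c JOIN departments p ON c.department_id = p.id GROUP BY p.id, p.name

Execution result:
name | n
Finance | 4
HR | 3
Legal | 5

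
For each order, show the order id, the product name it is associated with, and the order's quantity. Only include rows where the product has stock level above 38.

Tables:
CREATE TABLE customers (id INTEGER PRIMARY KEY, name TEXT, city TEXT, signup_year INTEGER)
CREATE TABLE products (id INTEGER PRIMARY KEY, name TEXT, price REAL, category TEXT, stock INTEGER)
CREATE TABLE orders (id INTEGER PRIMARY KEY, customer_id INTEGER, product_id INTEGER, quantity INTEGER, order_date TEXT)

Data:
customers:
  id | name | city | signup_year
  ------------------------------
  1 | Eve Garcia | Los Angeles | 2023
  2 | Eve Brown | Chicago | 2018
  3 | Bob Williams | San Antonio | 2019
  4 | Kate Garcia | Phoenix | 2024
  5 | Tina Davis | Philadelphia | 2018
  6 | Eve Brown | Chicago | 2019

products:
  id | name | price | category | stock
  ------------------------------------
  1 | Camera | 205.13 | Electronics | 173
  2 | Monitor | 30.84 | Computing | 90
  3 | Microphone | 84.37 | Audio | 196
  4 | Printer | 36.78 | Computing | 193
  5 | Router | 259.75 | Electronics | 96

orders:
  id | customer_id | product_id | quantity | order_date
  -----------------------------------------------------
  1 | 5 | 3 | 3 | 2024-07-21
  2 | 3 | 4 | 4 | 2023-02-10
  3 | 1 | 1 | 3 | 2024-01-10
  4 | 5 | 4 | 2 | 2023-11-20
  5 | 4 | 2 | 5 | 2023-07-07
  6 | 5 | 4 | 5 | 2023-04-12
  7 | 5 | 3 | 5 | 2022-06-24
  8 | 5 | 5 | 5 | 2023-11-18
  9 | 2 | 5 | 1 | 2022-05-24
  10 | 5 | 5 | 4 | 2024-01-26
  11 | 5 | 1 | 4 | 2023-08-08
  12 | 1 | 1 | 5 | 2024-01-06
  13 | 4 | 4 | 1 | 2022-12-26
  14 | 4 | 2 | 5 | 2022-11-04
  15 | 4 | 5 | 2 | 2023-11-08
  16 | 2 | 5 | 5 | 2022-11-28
SELECT c.id, p.name AS product, c.quantity FROM orders c JOIN products p ON c.product_id = p.id WHERE p.stock > 38

Execution result:
id | product | quantity
1 | Microphone | 3
2 | Printer | 4
3 | Camera | 3
4 | Printer | 2
5 | Monitor | 5
6 | Printer | 5
7 | Microphone | 5
8 | Router | 5
9 | Router | 1
10 | Router | 4
11 | Camera | 4
12 | Camera | 5
13 | Printer | 1
14 | Monitor | 5
15 | Router | 2
16 | Router | 5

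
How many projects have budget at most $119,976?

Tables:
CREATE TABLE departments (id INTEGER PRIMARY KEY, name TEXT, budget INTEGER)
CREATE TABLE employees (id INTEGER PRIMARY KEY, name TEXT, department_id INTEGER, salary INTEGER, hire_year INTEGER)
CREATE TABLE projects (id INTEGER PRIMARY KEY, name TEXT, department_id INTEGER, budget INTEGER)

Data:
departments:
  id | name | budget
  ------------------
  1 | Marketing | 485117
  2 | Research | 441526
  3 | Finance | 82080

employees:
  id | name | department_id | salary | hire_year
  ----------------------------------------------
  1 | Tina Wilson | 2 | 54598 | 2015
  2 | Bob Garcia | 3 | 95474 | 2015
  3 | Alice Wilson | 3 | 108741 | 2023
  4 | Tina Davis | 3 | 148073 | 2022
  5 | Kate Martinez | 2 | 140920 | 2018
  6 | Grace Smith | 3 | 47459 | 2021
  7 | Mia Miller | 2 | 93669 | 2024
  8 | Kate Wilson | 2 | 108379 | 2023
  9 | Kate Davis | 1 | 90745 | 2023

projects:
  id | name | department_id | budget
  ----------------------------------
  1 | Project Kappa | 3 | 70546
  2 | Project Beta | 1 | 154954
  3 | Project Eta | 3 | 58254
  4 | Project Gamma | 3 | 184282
SELECT COUNT(*) FROM projects WHERE budget <= 119976

Execution result:
2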